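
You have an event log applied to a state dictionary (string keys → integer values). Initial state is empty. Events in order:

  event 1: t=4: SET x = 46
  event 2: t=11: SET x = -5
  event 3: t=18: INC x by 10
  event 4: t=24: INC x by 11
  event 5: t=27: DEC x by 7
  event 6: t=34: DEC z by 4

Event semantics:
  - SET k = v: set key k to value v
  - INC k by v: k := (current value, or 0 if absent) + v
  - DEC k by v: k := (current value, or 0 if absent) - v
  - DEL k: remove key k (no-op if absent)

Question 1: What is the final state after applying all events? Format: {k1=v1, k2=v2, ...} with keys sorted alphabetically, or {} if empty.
Answer: {x=9, z=-4}

Derivation:
  after event 1 (t=4: SET x = 46): {x=46}
  after event 2 (t=11: SET x = -5): {x=-5}
  after event 3 (t=18: INC x by 10): {x=5}
  after event 4 (t=24: INC x by 11): {x=16}
  after event 5 (t=27: DEC x by 7): {x=9}
  after event 6 (t=34: DEC z by 4): {x=9, z=-4}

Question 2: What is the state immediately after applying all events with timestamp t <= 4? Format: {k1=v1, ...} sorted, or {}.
Apply events with t <= 4 (1 events):
  after event 1 (t=4: SET x = 46): {x=46}

Answer: {x=46}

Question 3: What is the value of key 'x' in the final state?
Track key 'x' through all 6 events:
  event 1 (t=4: SET x = 46): x (absent) -> 46
  event 2 (t=11: SET x = -5): x 46 -> -5
  event 3 (t=18: INC x by 10): x -5 -> 5
  event 4 (t=24: INC x by 11): x 5 -> 16
  event 5 (t=27: DEC x by 7): x 16 -> 9
  event 6 (t=34: DEC z by 4): x unchanged
Final: x = 9

Answer: 9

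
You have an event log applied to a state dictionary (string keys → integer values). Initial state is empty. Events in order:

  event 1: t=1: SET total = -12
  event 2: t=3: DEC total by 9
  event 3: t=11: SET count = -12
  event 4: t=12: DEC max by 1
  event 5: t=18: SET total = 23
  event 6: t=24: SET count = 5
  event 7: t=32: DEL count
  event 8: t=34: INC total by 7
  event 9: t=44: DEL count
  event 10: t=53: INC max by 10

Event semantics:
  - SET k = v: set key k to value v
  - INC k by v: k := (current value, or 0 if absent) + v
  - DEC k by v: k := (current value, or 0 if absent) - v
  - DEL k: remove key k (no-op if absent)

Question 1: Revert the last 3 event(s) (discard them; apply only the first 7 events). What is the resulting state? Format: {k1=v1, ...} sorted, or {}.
Keep first 7 events (discard last 3):
  after event 1 (t=1: SET total = -12): {total=-12}
  after event 2 (t=3: DEC total by 9): {total=-21}
  after event 3 (t=11: SET count = -12): {count=-12, total=-21}
  after event 4 (t=12: DEC max by 1): {count=-12, max=-1, total=-21}
  after event 5 (t=18: SET total = 23): {count=-12, max=-1, total=23}
  after event 6 (t=24: SET count = 5): {count=5, max=-1, total=23}
  after event 7 (t=32: DEL count): {max=-1, total=23}

Answer: {max=-1, total=23}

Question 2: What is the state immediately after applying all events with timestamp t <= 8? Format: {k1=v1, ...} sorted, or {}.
Apply events with t <= 8 (2 events):
  after event 1 (t=1: SET total = -12): {total=-12}
  after event 2 (t=3: DEC total by 9): {total=-21}

Answer: {total=-21}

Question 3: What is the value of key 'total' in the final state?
Answer: 30

Derivation:
Track key 'total' through all 10 events:
  event 1 (t=1: SET total = -12): total (absent) -> -12
  event 2 (t=3: DEC total by 9): total -12 -> -21
  event 3 (t=11: SET count = -12): total unchanged
  event 4 (t=12: DEC max by 1): total unchanged
  event 5 (t=18: SET total = 23): total -21 -> 23
  event 6 (t=24: SET count = 5): total unchanged
  event 7 (t=32: DEL count): total unchanged
  event 8 (t=34: INC total by 7): total 23 -> 30
  event 9 (t=44: DEL count): total unchanged
  event 10 (t=53: INC max by 10): total unchanged
Final: total = 30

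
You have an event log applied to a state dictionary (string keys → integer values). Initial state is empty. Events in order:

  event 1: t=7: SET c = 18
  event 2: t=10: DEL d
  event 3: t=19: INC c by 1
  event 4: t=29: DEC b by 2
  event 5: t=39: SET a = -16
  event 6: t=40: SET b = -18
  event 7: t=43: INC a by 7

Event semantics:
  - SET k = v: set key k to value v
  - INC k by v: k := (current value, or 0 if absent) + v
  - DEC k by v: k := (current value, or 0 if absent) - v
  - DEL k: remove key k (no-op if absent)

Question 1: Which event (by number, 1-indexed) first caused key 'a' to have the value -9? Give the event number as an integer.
Answer: 7

Derivation:
Looking for first event where a becomes -9:
  event 5: a = -16
  event 6: a = -16
  event 7: a -16 -> -9  <-- first match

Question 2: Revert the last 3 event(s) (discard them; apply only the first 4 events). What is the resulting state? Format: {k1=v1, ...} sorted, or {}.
Answer: {b=-2, c=19}

Derivation:
Keep first 4 events (discard last 3):
  after event 1 (t=7: SET c = 18): {c=18}
  after event 2 (t=10: DEL d): {c=18}
  after event 3 (t=19: INC c by 1): {c=19}
  after event 4 (t=29: DEC b by 2): {b=-2, c=19}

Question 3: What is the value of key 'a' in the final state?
Answer: -9

Derivation:
Track key 'a' through all 7 events:
  event 1 (t=7: SET c = 18): a unchanged
  event 2 (t=10: DEL d): a unchanged
  event 3 (t=19: INC c by 1): a unchanged
  event 4 (t=29: DEC b by 2): a unchanged
  event 5 (t=39: SET a = -16): a (absent) -> -16
  event 6 (t=40: SET b = -18): a unchanged
  event 7 (t=43: INC a by 7): a -16 -> -9
Final: a = -9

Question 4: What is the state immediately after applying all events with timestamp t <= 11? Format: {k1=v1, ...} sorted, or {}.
Apply events with t <= 11 (2 events):
  after event 1 (t=7: SET c = 18): {c=18}
  after event 2 (t=10: DEL d): {c=18}

Answer: {c=18}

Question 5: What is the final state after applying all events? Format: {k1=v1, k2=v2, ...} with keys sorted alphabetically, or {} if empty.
Answer: {a=-9, b=-18, c=19}

Derivation:
  after event 1 (t=7: SET c = 18): {c=18}
  after event 2 (t=10: DEL d): {c=18}
  after event 3 (t=19: INC c by 1): {c=19}
  after event 4 (t=29: DEC b by 2): {b=-2, c=19}
  after event 5 (t=39: SET a = -16): {a=-16, b=-2, c=19}
  after event 6 (t=40: SET b = -18): {a=-16, b=-18, c=19}
  after event 7 (t=43: INC a by 7): {a=-9, b=-18, c=19}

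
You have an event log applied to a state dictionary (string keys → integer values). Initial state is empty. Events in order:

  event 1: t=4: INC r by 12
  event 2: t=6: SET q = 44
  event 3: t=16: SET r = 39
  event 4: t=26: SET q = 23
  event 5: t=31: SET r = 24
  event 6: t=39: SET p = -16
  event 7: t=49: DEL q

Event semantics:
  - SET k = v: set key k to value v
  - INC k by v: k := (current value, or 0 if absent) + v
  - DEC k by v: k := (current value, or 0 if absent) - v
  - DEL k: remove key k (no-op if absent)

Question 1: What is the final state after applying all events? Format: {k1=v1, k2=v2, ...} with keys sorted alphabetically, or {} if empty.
  after event 1 (t=4: INC r by 12): {r=12}
  after event 2 (t=6: SET q = 44): {q=44, r=12}
  after event 3 (t=16: SET r = 39): {q=44, r=39}
  after event 4 (t=26: SET q = 23): {q=23, r=39}
  after event 5 (t=31: SET r = 24): {q=23, r=24}
  after event 6 (t=39: SET p = -16): {p=-16, q=23, r=24}
  after event 7 (t=49: DEL q): {p=-16, r=24}

Answer: {p=-16, r=24}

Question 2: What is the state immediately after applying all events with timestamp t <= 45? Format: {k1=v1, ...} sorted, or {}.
Apply events with t <= 45 (6 events):
  after event 1 (t=4: INC r by 12): {r=12}
  after event 2 (t=6: SET q = 44): {q=44, r=12}
  after event 3 (t=16: SET r = 39): {q=44, r=39}
  after event 4 (t=26: SET q = 23): {q=23, r=39}
  after event 5 (t=31: SET r = 24): {q=23, r=24}
  after event 6 (t=39: SET p = -16): {p=-16, q=23, r=24}

Answer: {p=-16, q=23, r=24}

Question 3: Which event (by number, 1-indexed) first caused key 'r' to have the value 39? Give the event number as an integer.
Answer: 3

Derivation:
Looking for first event where r becomes 39:
  event 1: r = 12
  event 2: r = 12
  event 3: r 12 -> 39  <-- first match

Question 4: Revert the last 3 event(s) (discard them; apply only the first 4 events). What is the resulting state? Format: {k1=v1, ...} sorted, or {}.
Answer: {q=23, r=39}

Derivation:
Keep first 4 events (discard last 3):
  after event 1 (t=4: INC r by 12): {r=12}
  after event 2 (t=6: SET q = 44): {q=44, r=12}
  after event 3 (t=16: SET r = 39): {q=44, r=39}
  after event 4 (t=26: SET q = 23): {q=23, r=39}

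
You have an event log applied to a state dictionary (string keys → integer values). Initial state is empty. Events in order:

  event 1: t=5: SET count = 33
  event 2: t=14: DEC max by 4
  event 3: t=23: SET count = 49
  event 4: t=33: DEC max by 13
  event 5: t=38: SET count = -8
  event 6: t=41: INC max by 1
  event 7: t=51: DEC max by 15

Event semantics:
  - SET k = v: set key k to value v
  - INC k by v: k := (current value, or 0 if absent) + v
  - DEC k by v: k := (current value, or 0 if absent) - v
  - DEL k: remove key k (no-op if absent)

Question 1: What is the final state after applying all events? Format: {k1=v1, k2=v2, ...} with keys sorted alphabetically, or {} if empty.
  after event 1 (t=5: SET count = 33): {count=33}
  after event 2 (t=14: DEC max by 4): {count=33, max=-4}
  after event 3 (t=23: SET count = 49): {count=49, max=-4}
  after event 4 (t=33: DEC max by 13): {count=49, max=-17}
  after event 5 (t=38: SET count = -8): {count=-8, max=-17}
  after event 6 (t=41: INC max by 1): {count=-8, max=-16}
  after event 7 (t=51: DEC max by 15): {count=-8, max=-31}

Answer: {count=-8, max=-31}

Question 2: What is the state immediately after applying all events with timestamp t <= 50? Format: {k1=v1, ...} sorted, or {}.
Answer: {count=-8, max=-16}

Derivation:
Apply events with t <= 50 (6 events):
  after event 1 (t=5: SET count = 33): {count=33}
  after event 2 (t=14: DEC max by 4): {count=33, max=-4}
  after event 3 (t=23: SET count = 49): {count=49, max=-4}
  after event 4 (t=33: DEC max by 13): {count=49, max=-17}
  after event 5 (t=38: SET count = -8): {count=-8, max=-17}
  after event 6 (t=41: INC max by 1): {count=-8, max=-16}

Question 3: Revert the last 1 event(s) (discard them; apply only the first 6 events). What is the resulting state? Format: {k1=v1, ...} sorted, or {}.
Answer: {count=-8, max=-16}

Derivation:
Keep first 6 events (discard last 1):
  after event 1 (t=5: SET count = 33): {count=33}
  after event 2 (t=14: DEC max by 4): {count=33, max=-4}
  after event 3 (t=23: SET count = 49): {count=49, max=-4}
  after event 4 (t=33: DEC max by 13): {count=49, max=-17}
  after event 5 (t=38: SET count = -8): {count=-8, max=-17}
  after event 6 (t=41: INC max by 1): {count=-8, max=-16}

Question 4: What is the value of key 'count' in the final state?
Track key 'count' through all 7 events:
  event 1 (t=5: SET count = 33): count (absent) -> 33
  event 2 (t=14: DEC max by 4): count unchanged
  event 3 (t=23: SET count = 49): count 33 -> 49
  event 4 (t=33: DEC max by 13): count unchanged
  event 5 (t=38: SET count = -8): count 49 -> -8
  event 6 (t=41: INC max by 1): count unchanged
  event 7 (t=51: DEC max by 15): count unchanged
Final: count = -8

Answer: -8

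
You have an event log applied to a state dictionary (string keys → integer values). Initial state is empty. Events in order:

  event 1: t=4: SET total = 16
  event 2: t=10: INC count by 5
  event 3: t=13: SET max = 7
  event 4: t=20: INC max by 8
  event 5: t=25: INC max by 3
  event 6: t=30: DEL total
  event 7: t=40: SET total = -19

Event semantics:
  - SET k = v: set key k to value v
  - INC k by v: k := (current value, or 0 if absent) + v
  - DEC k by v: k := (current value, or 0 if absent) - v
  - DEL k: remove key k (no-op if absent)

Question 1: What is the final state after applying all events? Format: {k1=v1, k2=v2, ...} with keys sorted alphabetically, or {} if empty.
  after event 1 (t=4: SET total = 16): {total=16}
  after event 2 (t=10: INC count by 5): {count=5, total=16}
  after event 3 (t=13: SET max = 7): {count=5, max=7, total=16}
  after event 4 (t=20: INC max by 8): {count=5, max=15, total=16}
  after event 5 (t=25: INC max by 3): {count=5, max=18, total=16}
  after event 6 (t=30: DEL total): {count=5, max=18}
  after event 7 (t=40: SET total = -19): {count=5, max=18, total=-19}

Answer: {count=5, max=18, total=-19}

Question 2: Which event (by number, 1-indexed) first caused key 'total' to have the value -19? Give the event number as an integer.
Answer: 7

Derivation:
Looking for first event where total becomes -19:
  event 1: total = 16
  event 2: total = 16
  event 3: total = 16
  event 4: total = 16
  event 5: total = 16
  event 6: total = (absent)
  event 7: total (absent) -> -19  <-- first match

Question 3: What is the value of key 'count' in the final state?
Answer: 5

Derivation:
Track key 'count' through all 7 events:
  event 1 (t=4: SET total = 16): count unchanged
  event 2 (t=10: INC count by 5): count (absent) -> 5
  event 3 (t=13: SET max = 7): count unchanged
  event 4 (t=20: INC max by 8): count unchanged
  event 5 (t=25: INC max by 3): count unchanged
  event 6 (t=30: DEL total): count unchanged
  event 7 (t=40: SET total = -19): count unchanged
Final: count = 5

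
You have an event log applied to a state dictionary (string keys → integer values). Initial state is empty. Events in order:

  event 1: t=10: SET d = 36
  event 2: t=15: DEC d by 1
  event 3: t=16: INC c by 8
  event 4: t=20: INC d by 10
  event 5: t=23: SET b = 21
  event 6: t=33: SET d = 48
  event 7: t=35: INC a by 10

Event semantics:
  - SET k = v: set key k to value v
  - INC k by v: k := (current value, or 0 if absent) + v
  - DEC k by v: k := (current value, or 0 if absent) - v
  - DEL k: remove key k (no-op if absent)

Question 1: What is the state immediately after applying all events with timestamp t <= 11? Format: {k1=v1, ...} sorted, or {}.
Apply events with t <= 11 (1 events):
  after event 1 (t=10: SET d = 36): {d=36}

Answer: {d=36}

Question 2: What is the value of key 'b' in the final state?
Track key 'b' through all 7 events:
  event 1 (t=10: SET d = 36): b unchanged
  event 2 (t=15: DEC d by 1): b unchanged
  event 3 (t=16: INC c by 8): b unchanged
  event 4 (t=20: INC d by 10): b unchanged
  event 5 (t=23: SET b = 21): b (absent) -> 21
  event 6 (t=33: SET d = 48): b unchanged
  event 7 (t=35: INC a by 10): b unchanged
Final: b = 21

Answer: 21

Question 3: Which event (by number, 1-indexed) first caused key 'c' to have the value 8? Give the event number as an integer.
Looking for first event where c becomes 8:
  event 3: c (absent) -> 8  <-- first match

Answer: 3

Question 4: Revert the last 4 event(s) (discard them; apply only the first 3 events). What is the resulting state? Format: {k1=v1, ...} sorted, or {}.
Keep first 3 events (discard last 4):
  after event 1 (t=10: SET d = 36): {d=36}
  after event 2 (t=15: DEC d by 1): {d=35}
  after event 3 (t=16: INC c by 8): {c=8, d=35}

Answer: {c=8, d=35}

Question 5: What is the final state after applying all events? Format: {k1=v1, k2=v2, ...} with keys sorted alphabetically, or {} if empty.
  after event 1 (t=10: SET d = 36): {d=36}
  after event 2 (t=15: DEC d by 1): {d=35}
  after event 3 (t=16: INC c by 8): {c=8, d=35}
  after event 4 (t=20: INC d by 10): {c=8, d=45}
  after event 5 (t=23: SET b = 21): {b=21, c=8, d=45}
  after event 6 (t=33: SET d = 48): {b=21, c=8, d=48}
  after event 7 (t=35: INC a by 10): {a=10, b=21, c=8, d=48}

Answer: {a=10, b=21, c=8, d=48}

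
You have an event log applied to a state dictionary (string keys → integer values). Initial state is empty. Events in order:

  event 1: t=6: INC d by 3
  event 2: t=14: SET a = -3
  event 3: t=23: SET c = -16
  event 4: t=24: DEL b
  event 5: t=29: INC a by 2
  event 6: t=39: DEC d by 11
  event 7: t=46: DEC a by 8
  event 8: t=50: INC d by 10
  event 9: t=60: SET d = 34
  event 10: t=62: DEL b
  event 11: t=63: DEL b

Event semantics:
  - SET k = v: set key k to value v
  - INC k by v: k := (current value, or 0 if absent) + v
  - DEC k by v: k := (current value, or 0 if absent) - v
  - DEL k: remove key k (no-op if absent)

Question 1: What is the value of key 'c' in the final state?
Track key 'c' through all 11 events:
  event 1 (t=6: INC d by 3): c unchanged
  event 2 (t=14: SET a = -3): c unchanged
  event 3 (t=23: SET c = -16): c (absent) -> -16
  event 4 (t=24: DEL b): c unchanged
  event 5 (t=29: INC a by 2): c unchanged
  event 6 (t=39: DEC d by 11): c unchanged
  event 7 (t=46: DEC a by 8): c unchanged
  event 8 (t=50: INC d by 10): c unchanged
  event 9 (t=60: SET d = 34): c unchanged
  event 10 (t=62: DEL b): c unchanged
  event 11 (t=63: DEL b): c unchanged
Final: c = -16

Answer: -16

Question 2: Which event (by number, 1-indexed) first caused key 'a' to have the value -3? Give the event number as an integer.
Answer: 2

Derivation:
Looking for first event where a becomes -3:
  event 2: a (absent) -> -3  <-- first match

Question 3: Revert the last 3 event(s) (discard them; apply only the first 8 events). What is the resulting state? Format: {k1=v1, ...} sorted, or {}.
Keep first 8 events (discard last 3):
  after event 1 (t=6: INC d by 3): {d=3}
  after event 2 (t=14: SET a = -3): {a=-3, d=3}
  after event 3 (t=23: SET c = -16): {a=-3, c=-16, d=3}
  after event 4 (t=24: DEL b): {a=-3, c=-16, d=3}
  after event 5 (t=29: INC a by 2): {a=-1, c=-16, d=3}
  after event 6 (t=39: DEC d by 11): {a=-1, c=-16, d=-8}
  after event 7 (t=46: DEC a by 8): {a=-9, c=-16, d=-8}
  after event 8 (t=50: INC d by 10): {a=-9, c=-16, d=2}

Answer: {a=-9, c=-16, d=2}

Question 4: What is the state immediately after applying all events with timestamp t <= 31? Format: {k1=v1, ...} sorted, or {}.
Apply events with t <= 31 (5 events):
  after event 1 (t=6: INC d by 3): {d=3}
  after event 2 (t=14: SET a = -3): {a=-3, d=3}
  after event 3 (t=23: SET c = -16): {a=-3, c=-16, d=3}
  after event 4 (t=24: DEL b): {a=-3, c=-16, d=3}
  after event 5 (t=29: INC a by 2): {a=-1, c=-16, d=3}

Answer: {a=-1, c=-16, d=3}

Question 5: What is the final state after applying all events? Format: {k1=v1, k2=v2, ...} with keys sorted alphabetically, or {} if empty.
Answer: {a=-9, c=-16, d=34}

Derivation:
  after event 1 (t=6: INC d by 3): {d=3}
  after event 2 (t=14: SET a = -3): {a=-3, d=3}
  after event 3 (t=23: SET c = -16): {a=-3, c=-16, d=3}
  after event 4 (t=24: DEL b): {a=-3, c=-16, d=3}
  after event 5 (t=29: INC a by 2): {a=-1, c=-16, d=3}
  after event 6 (t=39: DEC d by 11): {a=-1, c=-16, d=-8}
  after event 7 (t=46: DEC a by 8): {a=-9, c=-16, d=-8}
  after event 8 (t=50: INC d by 10): {a=-9, c=-16, d=2}
  after event 9 (t=60: SET d = 34): {a=-9, c=-16, d=34}
  after event 10 (t=62: DEL b): {a=-9, c=-16, d=34}
  after event 11 (t=63: DEL b): {a=-9, c=-16, d=34}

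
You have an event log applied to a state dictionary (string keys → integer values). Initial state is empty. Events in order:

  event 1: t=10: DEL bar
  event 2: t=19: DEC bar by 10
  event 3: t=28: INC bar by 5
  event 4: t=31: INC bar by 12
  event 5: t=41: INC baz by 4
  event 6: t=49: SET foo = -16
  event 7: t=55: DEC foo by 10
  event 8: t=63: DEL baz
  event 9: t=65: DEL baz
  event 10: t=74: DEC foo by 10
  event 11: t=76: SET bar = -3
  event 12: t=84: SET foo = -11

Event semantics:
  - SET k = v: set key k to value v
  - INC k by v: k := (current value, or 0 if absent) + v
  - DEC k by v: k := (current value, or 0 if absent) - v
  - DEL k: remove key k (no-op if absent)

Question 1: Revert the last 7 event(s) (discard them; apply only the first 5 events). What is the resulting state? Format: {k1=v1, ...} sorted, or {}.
Keep first 5 events (discard last 7):
  after event 1 (t=10: DEL bar): {}
  after event 2 (t=19: DEC bar by 10): {bar=-10}
  after event 3 (t=28: INC bar by 5): {bar=-5}
  after event 4 (t=31: INC bar by 12): {bar=7}
  after event 5 (t=41: INC baz by 4): {bar=7, baz=4}

Answer: {bar=7, baz=4}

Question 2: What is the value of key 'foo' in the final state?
Answer: -11

Derivation:
Track key 'foo' through all 12 events:
  event 1 (t=10: DEL bar): foo unchanged
  event 2 (t=19: DEC bar by 10): foo unchanged
  event 3 (t=28: INC bar by 5): foo unchanged
  event 4 (t=31: INC bar by 12): foo unchanged
  event 5 (t=41: INC baz by 4): foo unchanged
  event 6 (t=49: SET foo = -16): foo (absent) -> -16
  event 7 (t=55: DEC foo by 10): foo -16 -> -26
  event 8 (t=63: DEL baz): foo unchanged
  event 9 (t=65: DEL baz): foo unchanged
  event 10 (t=74: DEC foo by 10): foo -26 -> -36
  event 11 (t=76: SET bar = -3): foo unchanged
  event 12 (t=84: SET foo = -11): foo -36 -> -11
Final: foo = -11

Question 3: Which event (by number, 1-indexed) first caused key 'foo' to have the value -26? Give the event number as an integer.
Looking for first event where foo becomes -26:
  event 6: foo = -16
  event 7: foo -16 -> -26  <-- first match

Answer: 7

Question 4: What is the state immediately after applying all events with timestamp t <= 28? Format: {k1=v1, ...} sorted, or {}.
Apply events with t <= 28 (3 events):
  after event 1 (t=10: DEL bar): {}
  after event 2 (t=19: DEC bar by 10): {bar=-10}
  after event 3 (t=28: INC bar by 5): {bar=-5}

Answer: {bar=-5}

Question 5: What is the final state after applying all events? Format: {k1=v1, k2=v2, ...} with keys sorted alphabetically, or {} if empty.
  after event 1 (t=10: DEL bar): {}
  after event 2 (t=19: DEC bar by 10): {bar=-10}
  after event 3 (t=28: INC bar by 5): {bar=-5}
  after event 4 (t=31: INC bar by 12): {bar=7}
  after event 5 (t=41: INC baz by 4): {bar=7, baz=4}
  after event 6 (t=49: SET foo = -16): {bar=7, baz=4, foo=-16}
  after event 7 (t=55: DEC foo by 10): {bar=7, baz=4, foo=-26}
  after event 8 (t=63: DEL baz): {bar=7, foo=-26}
  after event 9 (t=65: DEL baz): {bar=7, foo=-26}
  after event 10 (t=74: DEC foo by 10): {bar=7, foo=-36}
  after event 11 (t=76: SET bar = -3): {bar=-3, foo=-36}
  after event 12 (t=84: SET foo = -11): {bar=-3, foo=-11}

Answer: {bar=-3, foo=-11}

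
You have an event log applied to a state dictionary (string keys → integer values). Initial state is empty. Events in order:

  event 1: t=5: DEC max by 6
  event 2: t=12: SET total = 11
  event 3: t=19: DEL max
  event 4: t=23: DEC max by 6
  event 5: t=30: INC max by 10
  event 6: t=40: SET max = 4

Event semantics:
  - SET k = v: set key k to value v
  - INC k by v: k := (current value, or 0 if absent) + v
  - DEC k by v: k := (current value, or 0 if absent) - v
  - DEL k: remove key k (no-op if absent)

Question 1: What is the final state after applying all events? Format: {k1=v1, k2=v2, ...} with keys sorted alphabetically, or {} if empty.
Answer: {max=4, total=11}

Derivation:
  after event 1 (t=5: DEC max by 6): {max=-6}
  after event 2 (t=12: SET total = 11): {max=-6, total=11}
  after event 3 (t=19: DEL max): {total=11}
  after event 4 (t=23: DEC max by 6): {max=-6, total=11}
  after event 5 (t=30: INC max by 10): {max=4, total=11}
  after event 6 (t=40: SET max = 4): {max=4, total=11}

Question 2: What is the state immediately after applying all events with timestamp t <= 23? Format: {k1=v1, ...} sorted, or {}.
Apply events with t <= 23 (4 events):
  after event 1 (t=5: DEC max by 6): {max=-6}
  after event 2 (t=12: SET total = 11): {max=-6, total=11}
  after event 3 (t=19: DEL max): {total=11}
  after event 4 (t=23: DEC max by 6): {max=-6, total=11}

Answer: {max=-6, total=11}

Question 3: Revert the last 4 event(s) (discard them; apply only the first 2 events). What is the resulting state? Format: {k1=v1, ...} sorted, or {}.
Keep first 2 events (discard last 4):
  after event 1 (t=5: DEC max by 6): {max=-6}
  after event 2 (t=12: SET total = 11): {max=-6, total=11}

Answer: {max=-6, total=11}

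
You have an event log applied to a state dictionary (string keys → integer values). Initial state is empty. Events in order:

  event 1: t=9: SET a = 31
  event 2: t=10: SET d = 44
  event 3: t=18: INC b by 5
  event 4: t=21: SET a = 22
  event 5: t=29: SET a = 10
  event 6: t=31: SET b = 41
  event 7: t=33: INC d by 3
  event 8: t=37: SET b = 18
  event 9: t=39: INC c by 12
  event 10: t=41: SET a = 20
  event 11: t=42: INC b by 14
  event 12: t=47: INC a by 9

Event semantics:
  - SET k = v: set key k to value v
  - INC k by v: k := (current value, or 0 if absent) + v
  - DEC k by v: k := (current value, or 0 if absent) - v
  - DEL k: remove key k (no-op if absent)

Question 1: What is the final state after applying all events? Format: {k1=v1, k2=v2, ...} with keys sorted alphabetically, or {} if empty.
  after event 1 (t=9: SET a = 31): {a=31}
  after event 2 (t=10: SET d = 44): {a=31, d=44}
  after event 3 (t=18: INC b by 5): {a=31, b=5, d=44}
  after event 4 (t=21: SET a = 22): {a=22, b=5, d=44}
  after event 5 (t=29: SET a = 10): {a=10, b=5, d=44}
  after event 6 (t=31: SET b = 41): {a=10, b=41, d=44}
  after event 7 (t=33: INC d by 3): {a=10, b=41, d=47}
  after event 8 (t=37: SET b = 18): {a=10, b=18, d=47}
  after event 9 (t=39: INC c by 12): {a=10, b=18, c=12, d=47}
  after event 10 (t=41: SET a = 20): {a=20, b=18, c=12, d=47}
  after event 11 (t=42: INC b by 14): {a=20, b=32, c=12, d=47}
  after event 12 (t=47: INC a by 9): {a=29, b=32, c=12, d=47}

Answer: {a=29, b=32, c=12, d=47}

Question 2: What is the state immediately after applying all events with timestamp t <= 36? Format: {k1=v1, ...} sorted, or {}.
Answer: {a=10, b=41, d=47}

Derivation:
Apply events with t <= 36 (7 events):
  after event 1 (t=9: SET a = 31): {a=31}
  after event 2 (t=10: SET d = 44): {a=31, d=44}
  after event 3 (t=18: INC b by 5): {a=31, b=5, d=44}
  after event 4 (t=21: SET a = 22): {a=22, b=5, d=44}
  after event 5 (t=29: SET a = 10): {a=10, b=5, d=44}
  after event 6 (t=31: SET b = 41): {a=10, b=41, d=44}
  after event 7 (t=33: INC d by 3): {a=10, b=41, d=47}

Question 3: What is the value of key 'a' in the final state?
Answer: 29

Derivation:
Track key 'a' through all 12 events:
  event 1 (t=9: SET a = 31): a (absent) -> 31
  event 2 (t=10: SET d = 44): a unchanged
  event 3 (t=18: INC b by 5): a unchanged
  event 4 (t=21: SET a = 22): a 31 -> 22
  event 5 (t=29: SET a = 10): a 22 -> 10
  event 6 (t=31: SET b = 41): a unchanged
  event 7 (t=33: INC d by 3): a unchanged
  event 8 (t=37: SET b = 18): a unchanged
  event 9 (t=39: INC c by 12): a unchanged
  event 10 (t=41: SET a = 20): a 10 -> 20
  event 11 (t=42: INC b by 14): a unchanged
  event 12 (t=47: INC a by 9): a 20 -> 29
Final: a = 29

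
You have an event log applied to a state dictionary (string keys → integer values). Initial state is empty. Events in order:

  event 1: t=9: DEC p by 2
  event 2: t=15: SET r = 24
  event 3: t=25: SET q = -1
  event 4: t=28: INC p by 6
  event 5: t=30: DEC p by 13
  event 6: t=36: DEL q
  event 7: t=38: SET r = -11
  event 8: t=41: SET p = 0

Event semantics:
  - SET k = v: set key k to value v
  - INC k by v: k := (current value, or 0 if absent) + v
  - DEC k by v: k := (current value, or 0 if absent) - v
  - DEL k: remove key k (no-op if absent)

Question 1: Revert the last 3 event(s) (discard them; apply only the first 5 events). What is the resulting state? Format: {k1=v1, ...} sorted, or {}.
Keep first 5 events (discard last 3):
  after event 1 (t=9: DEC p by 2): {p=-2}
  after event 2 (t=15: SET r = 24): {p=-2, r=24}
  after event 3 (t=25: SET q = -1): {p=-2, q=-1, r=24}
  after event 4 (t=28: INC p by 6): {p=4, q=-1, r=24}
  after event 5 (t=30: DEC p by 13): {p=-9, q=-1, r=24}

Answer: {p=-9, q=-1, r=24}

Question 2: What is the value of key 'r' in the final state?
Track key 'r' through all 8 events:
  event 1 (t=9: DEC p by 2): r unchanged
  event 2 (t=15: SET r = 24): r (absent) -> 24
  event 3 (t=25: SET q = -1): r unchanged
  event 4 (t=28: INC p by 6): r unchanged
  event 5 (t=30: DEC p by 13): r unchanged
  event 6 (t=36: DEL q): r unchanged
  event 7 (t=38: SET r = -11): r 24 -> -11
  event 8 (t=41: SET p = 0): r unchanged
Final: r = -11

Answer: -11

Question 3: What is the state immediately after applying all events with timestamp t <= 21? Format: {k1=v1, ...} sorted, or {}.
Answer: {p=-2, r=24}

Derivation:
Apply events with t <= 21 (2 events):
  after event 1 (t=9: DEC p by 2): {p=-2}
  after event 2 (t=15: SET r = 24): {p=-2, r=24}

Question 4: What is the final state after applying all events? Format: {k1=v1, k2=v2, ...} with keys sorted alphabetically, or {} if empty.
  after event 1 (t=9: DEC p by 2): {p=-2}
  after event 2 (t=15: SET r = 24): {p=-2, r=24}
  after event 3 (t=25: SET q = -1): {p=-2, q=-1, r=24}
  after event 4 (t=28: INC p by 6): {p=4, q=-1, r=24}
  after event 5 (t=30: DEC p by 13): {p=-9, q=-1, r=24}
  after event 6 (t=36: DEL q): {p=-9, r=24}
  after event 7 (t=38: SET r = -11): {p=-9, r=-11}
  after event 8 (t=41: SET p = 0): {p=0, r=-11}

Answer: {p=0, r=-11}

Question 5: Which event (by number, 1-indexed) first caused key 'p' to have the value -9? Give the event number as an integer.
Answer: 5

Derivation:
Looking for first event where p becomes -9:
  event 1: p = -2
  event 2: p = -2
  event 3: p = -2
  event 4: p = 4
  event 5: p 4 -> -9  <-- first match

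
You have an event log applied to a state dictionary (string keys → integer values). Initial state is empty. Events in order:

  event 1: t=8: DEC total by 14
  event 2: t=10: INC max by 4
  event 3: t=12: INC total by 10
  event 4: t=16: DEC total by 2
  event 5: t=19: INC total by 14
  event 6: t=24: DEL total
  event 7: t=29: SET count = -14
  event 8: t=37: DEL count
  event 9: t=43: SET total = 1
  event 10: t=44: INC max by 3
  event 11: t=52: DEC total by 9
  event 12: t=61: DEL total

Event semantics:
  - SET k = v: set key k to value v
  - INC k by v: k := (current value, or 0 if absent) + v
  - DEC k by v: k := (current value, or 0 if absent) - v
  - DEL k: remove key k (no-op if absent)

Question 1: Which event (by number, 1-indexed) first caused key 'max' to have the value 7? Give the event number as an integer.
Answer: 10

Derivation:
Looking for first event where max becomes 7:
  event 2: max = 4
  event 3: max = 4
  event 4: max = 4
  event 5: max = 4
  event 6: max = 4
  event 7: max = 4
  event 8: max = 4
  event 9: max = 4
  event 10: max 4 -> 7  <-- first match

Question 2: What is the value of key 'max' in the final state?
Track key 'max' through all 12 events:
  event 1 (t=8: DEC total by 14): max unchanged
  event 2 (t=10: INC max by 4): max (absent) -> 4
  event 3 (t=12: INC total by 10): max unchanged
  event 4 (t=16: DEC total by 2): max unchanged
  event 5 (t=19: INC total by 14): max unchanged
  event 6 (t=24: DEL total): max unchanged
  event 7 (t=29: SET count = -14): max unchanged
  event 8 (t=37: DEL count): max unchanged
  event 9 (t=43: SET total = 1): max unchanged
  event 10 (t=44: INC max by 3): max 4 -> 7
  event 11 (t=52: DEC total by 9): max unchanged
  event 12 (t=61: DEL total): max unchanged
Final: max = 7

Answer: 7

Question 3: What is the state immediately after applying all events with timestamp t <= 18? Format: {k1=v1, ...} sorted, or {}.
Answer: {max=4, total=-6}

Derivation:
Apply events with t <= 18 (4 events):
  after event 1 (t=8: DEC total by 14): {total=-14}
  after event 2 (t=10: INC max by 4): {max=4, total=-14}
  after event 3 (t=12: INC total by 10): {max=4, total=-4}
  after event 4 (t=16: DEC total by 2): {max=4, total=-6}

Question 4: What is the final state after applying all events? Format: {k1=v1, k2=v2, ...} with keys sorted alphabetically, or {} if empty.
Answer: {max=7}

Derivation:
  after event 1 (t=8: DEC total by 14): {total=-14}
  after event 2 (t=10: INC max by 4): {max=4, total=-14}
  after event 3 (t=12: INC total by 10): {max=4, total=-4}
  after event 4 (t=16: DEC total by 2): {max=4, total=-6}
  after event 5 (t=19: INC total by 14): {max=4, total=8}
  after event 6 (t=24: DEL total): {max=4}
  after event 7 (t=29: SET count = -14): {count=-14, max=4}
  after event 8 (t=37: DEL count): {max=4}
  after event 9 (t=43: SET total = 1): {max=4, total=1}
  after event 10 (t=44: INC max by 3): {max=7, total=1}
  after event 11 (t=52: DEC total by 9): {max=7, total=-8}
  after event 12 (t=61: DEL total): {max=7}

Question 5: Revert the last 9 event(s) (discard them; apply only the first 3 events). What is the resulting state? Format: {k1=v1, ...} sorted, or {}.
Keep first 3 events (discard last 9):
  after event 1 (t=8: DEC total by 14): {total=-14}
  after event 2 (t=10: INC max by 4): {max=4, total=-14}
  after event 3 (t=12: INC total by 10): {max=4, total=-4}

Answer: {max=4, total=-4}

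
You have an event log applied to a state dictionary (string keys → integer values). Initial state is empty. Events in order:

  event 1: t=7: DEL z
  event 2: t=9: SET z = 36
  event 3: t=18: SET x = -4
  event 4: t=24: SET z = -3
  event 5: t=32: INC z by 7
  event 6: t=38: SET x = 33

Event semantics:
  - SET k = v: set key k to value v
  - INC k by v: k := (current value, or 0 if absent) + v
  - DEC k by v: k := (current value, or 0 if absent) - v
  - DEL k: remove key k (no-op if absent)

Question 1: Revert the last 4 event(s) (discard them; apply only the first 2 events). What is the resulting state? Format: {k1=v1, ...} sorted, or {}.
Answer: {z=36}

Derivation:
Keep first 2 events (discard last 4):
  after event 1 (t=7: DEL z): {}
  after event 2 (t=9: SET z = 36): {z=36}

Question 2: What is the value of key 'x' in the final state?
Answer: 33

Derivation:
Track key 'x' through all 6 events:
  event 1 (t=7: DEL z): x unchanged
  event 2 (t=9: SET z = 36): x unchanged
  event 3 (t=18: SET x = -4): x (absent) -> -4
  event 4 (t=24: SET z = -3): x unchanged
  event 5 (t=32: INC z by 7): x unchanged
  event 6 (t=38: SET x = 33): x -4 -> 33
Final: x = 33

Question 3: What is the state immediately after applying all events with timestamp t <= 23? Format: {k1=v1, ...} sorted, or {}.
Answer: {x=-4, z=36}

Derivation:
Apply events with t <= 23 (3 events):
  after event 1 (t=7: DEL z): {}
  after event 2 (t=9: SET z = 36): {z=36}
  after event 3 (t=18: SET x = -4): {x=-4, z=36}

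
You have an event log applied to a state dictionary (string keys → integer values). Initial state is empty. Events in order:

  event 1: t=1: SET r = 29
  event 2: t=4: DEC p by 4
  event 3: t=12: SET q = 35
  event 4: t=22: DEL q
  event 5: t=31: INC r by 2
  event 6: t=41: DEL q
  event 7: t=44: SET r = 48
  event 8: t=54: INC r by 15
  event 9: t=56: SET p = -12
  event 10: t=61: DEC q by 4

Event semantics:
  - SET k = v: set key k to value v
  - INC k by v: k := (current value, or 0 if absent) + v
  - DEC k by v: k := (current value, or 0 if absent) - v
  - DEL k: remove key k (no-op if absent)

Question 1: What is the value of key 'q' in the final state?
Track key 'q' through all 10 events:
  event 1 (t=1: SET r = 29): q unchanged
  event 2 (t=4: DEC p by 4): q unchanged
  event 3 (t=12: SET q = 35): q (absent) -> 35
  event 4 (t=22: DEL q): q 35 -> (absent)
  event 5 (t=31: INC r by 2): q unchanged
  event 6 (t=41: DEL q): q (absent) -> (absent)
  event 7 (t=44: SET r = 48): q unchanged
  event 8 (t=54: INC r by 15): q unchanged
  event 9 (t=56: SET p = -12): q unchanged
  event 10 (t=61: DEC q by 4): q (absent) -> -4
Final: q = -4

Answer: -4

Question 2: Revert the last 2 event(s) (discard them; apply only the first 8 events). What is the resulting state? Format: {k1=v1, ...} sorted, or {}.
Answer: {p=-4, r=63}

Derivation:
Keep first 8 events (discard last 2):
  after event 1 (t=1: SET r = 29): {r=29}
  after event 2 (t=4: DEC p by 4): {p=-4, r=29}
  after event 3 (t=12: SET q = 35): {p=-4, q=35, r=29}
  after event 4 (t=22: DEL q): {p=-4, r=29}
  after event 5 (t=31: INC r by 2): {p=-4, r=31}
  after event 6 (t=41: DEL q): {p=-4, r=31}
  after event 7 (t=44: SET r = 48): {p=-4, r=48}
  after event 8 (t=54: INC r by 15): {p=-4, r=63}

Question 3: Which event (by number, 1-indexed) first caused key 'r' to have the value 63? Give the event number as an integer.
Answer: 8

Derivation:
Looking for first event where r becomes 63:
  event 1: r = 29
  event 2: r = 29
  event 3: r = 29
  event 4: r = 29
  event 5: r = 31
  event 6: r = 31
  event 7: r = 48
  event 8: r 48 -> 63  <-- first match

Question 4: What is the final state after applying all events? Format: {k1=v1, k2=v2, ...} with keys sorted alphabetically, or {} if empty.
Answer: {p=-12, q=-4, r=63}

Derivation:
  after event 1 (t=1: SET r = 29): {r=29}
  after event 2 (t=4: DEC p by 4): {p=-4, r=29}
  after event 3 (t=12: SET q = 35): {p=-4, q=35, r=29}
  after event 4 (t=22: DEL q): {p=-4, r=29}
  after event 5 (t=31: INC r by 2): {p=-4, r=31}
  after event 6 (t=41: DEL q): {p=-4, r=31}
  after event 7 (t=44: SET r = 48): {p=-4, r=48}
  after event 8 (t=54: INC r by 15): {p=-4, r=63}
  after event 9 (t=56: SET p = -12): {p=-12, r=63}
  after event 10 (t=61: DEC q by 4): {p=-12, q=-4, r=63}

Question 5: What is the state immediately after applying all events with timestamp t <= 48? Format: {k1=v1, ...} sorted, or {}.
Answer: {p=-4, r=48}

Derivation:
Apply events with t <= 48 (7 events):
  after event 1 (t=1: SET r = 29): {r=29}
  after event 2 (t=4: DEC p by 4): {p=-4, r=29}
  after event 3 (t=12: SET q = 35): {p=-4, q=35, r=29}
  after event 4 (t=22: DEL q): {p=-4, r=29}
  after event 5 (t=31: INC r by 2): {p=-4, r=31}
  after event 6 (t=41: DEL q): {p=-4, r=31}
  after event 7 (t=44: SET r = 48): {p=-4, r=48}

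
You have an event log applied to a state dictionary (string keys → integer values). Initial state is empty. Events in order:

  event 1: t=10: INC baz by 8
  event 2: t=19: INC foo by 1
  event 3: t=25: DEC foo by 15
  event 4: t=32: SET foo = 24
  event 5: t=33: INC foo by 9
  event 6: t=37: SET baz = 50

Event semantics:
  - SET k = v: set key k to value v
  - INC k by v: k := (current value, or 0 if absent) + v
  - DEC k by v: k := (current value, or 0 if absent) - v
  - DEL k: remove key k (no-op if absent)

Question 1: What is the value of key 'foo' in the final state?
Answer: 33

Derivation:
Track key 'foo' through all 6 events:
  event 1 (t=10: INC baz by 8): foo unchanged
  event 2 (t=19: INC foo by 1): foo (absent) -> 1
  event 3 (t=25: DEC foo by 15): foo 1 -> -14
  event 4 (t=32: SET foo = 24): foo -14 -> 24
  event 5 (t=33: INC foo by 9): foo 24 -> 33
  event 6 (t=37: SET baz = 50): foo unchanged
Final: foo = 33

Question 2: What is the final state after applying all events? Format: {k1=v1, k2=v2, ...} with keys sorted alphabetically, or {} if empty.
Answer: {baz=50, foo=33}

Derivation:
  after event 1 (t=10: INC baz by 8): {baz=8}
  after event 2 (t=19: INC foo by 1): {baz=8, foo=1}
  after event 3 (t=25: DEC foo by 15): {baz=8, foo=-14}
  after event 4 (t=32: SET foo = 24): {baz=8, foo=24}
  after event 5 (t=33: INC foo by 9): {baz=8, foo=33}
  after event 6 (t=37: SET baz = 50): {baz=50, foo=33}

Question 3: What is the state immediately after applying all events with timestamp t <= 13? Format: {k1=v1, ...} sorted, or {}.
Answer: {baz=8}

Derivation:
Apply events with t <= 13 (1 events):
  after event 1 (t=10: INC baz by 8): {baz=8}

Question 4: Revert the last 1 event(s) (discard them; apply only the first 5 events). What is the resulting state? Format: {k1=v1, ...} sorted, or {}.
Keep first 5 events (discard last 1):
  after event 1 (t=10: INC baz by 8): {baz=8}
  after event 2 (t=19: INC foo by 1): {baz=8, foo=1}
  after event 3 (t=25: DEC foo by 15): {baz=8, foo=-14}
  after event 4 (t=32: SET foo = 24): {baz=8, foo=24}
  after event 5 (t=33: INC foo by 9): {baz=8, foo=33}

Answer: {baz=8, foo=33}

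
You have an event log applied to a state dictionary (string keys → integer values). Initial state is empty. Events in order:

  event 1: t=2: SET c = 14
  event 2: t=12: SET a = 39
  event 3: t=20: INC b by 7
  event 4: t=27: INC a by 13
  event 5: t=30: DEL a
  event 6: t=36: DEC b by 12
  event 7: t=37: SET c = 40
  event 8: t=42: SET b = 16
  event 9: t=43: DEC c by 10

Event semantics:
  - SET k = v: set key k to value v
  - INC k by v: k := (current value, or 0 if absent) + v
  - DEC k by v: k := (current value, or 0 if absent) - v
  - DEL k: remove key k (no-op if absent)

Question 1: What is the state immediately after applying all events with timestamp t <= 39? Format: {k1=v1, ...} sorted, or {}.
Apply events with t <= 39 (7 events):
  after event 1 (t=2: SET c = 14): {c=14}
  after event 2 (t=12: SET a = 39): {a=39, c=14}
  after event 3 (t=20: INC b by 7): {a=39, b=7, c=14}
  after event 4 (t=27: INC a by 13): {a=52, b=7, c=14}
  after event 5 (t=30: DEL a): {b=7, c=14}
  after event 6 (t=36: DEC b by 12): {b=-5, c=14}
  after event 7 (t=37: SET c = 40): {b=-5, c=40}

Answer: {b=-5, c=40}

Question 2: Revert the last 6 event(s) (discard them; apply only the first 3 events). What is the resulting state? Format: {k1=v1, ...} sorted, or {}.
Keep first 3 events (discard last 6):
  after event 1 (t=2: SET c = 14): {c=14}
  after event 2 (t=12: SET a = 39): {a=39, c=14}
  after event 3 (t=20: INC b by 7): {a=39, b=7, c=14}

Answer: {a=39, b=7, c=14}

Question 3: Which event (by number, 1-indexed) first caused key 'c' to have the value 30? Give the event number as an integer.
Answer: 9

Derivation:
Looking for first event where c becomes 30:
  event 1: c = 14
  event 2: c = 14
  event 3: c = 14
  event 4: c = 14
  event 5: c = 14
  event 6: c = 14
  event 7: c = 40
  event 8: c = 40
  event 9: c 40 -> 30  <-- first match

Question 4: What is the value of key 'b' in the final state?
Track key 'b' through all 9 events:
  event 1 (t=2: SET c = 14): b unchanged
  event 2 (t=12: SET a = 39): b unchanged
  event 3 (t=20: INC b by 7): b (absent) -> 7
  event 4 (t=27: INC a by 13): b unchanged
  event 5 (t=30: DEL a): b unchanged
  event 6 (t=36: DEC b by 12): b 7 -> -5
  event 7 (t=37: SET c = 40): b unchanged
  event 8 (t=42: SET b = 16): b -5 -> 16
  event 9 (t=43: DEC c by 10): b unchanged
Final: b = 16

Answer: 16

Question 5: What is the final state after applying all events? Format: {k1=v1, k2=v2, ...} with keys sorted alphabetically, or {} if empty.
  after event 1 (t=2: SET c = 14): {c=14}
  after event 2 (t=12: SET a = 39): {a=39, c=14}
  after event 3 (t=20: INC b by 7): {a=39, b=7, c=14}
  after event 4 (t=27: INC a by 13): {a=52, b=7, c=14}
  after event 5 (t=30: DEL a): {b=7, c=14}
  after event 6 (t=36: DEC b by 12): {b=-5, c=14}
  after event 7 (t=37: SET c = 40): {b=-5, c=40}
  after event 8 (t=42: SET b = 16): {b=16, c=40}
  after event 9 (t=43: DEC c by 10): {b=16, c=30}

Answer: {b=16, c=30}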